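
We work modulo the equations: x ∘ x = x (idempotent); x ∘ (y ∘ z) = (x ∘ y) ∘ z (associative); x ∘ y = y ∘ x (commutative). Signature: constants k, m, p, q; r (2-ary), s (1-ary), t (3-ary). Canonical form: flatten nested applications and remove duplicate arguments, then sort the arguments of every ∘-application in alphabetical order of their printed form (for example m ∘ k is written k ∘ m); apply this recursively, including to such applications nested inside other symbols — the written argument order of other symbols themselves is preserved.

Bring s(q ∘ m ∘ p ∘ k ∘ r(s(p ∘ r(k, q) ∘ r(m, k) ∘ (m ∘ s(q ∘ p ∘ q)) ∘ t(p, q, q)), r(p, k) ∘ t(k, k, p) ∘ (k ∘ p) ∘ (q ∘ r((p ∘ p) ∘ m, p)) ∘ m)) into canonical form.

Answer: s(k ∘ m ∘ p ∘ q ∘ r(s(m ∘ p ∘ r(k, q) ∘ r(m, k) ∘ s(p ∘ q) ∘ t(p, q, q)), k ∘ m ∘ p ∘ q ∘ r(m ∘ p, p) ∘ r(p, k) ∘ t(k, k, p)))

Derivation:
Descend into:  q ∘ m ∘ p ∘ k ∘ r(s(p ∘ r(k, q) ∘ r(m, k) ∘ (m ∘ s(q ∘ p ∘ q)) ∘ t(p, q, q)), r(p, k) ∘ t(k, k, p) ∘ (k ∘ p) ∘ (q ∘ r((p ∘ p) ∘ m, p)) ∘ m)
Simplify inside:  r(s(p ∘ r(k, q) ∘ r(m, k) ∘ (m ∘ s(q ∘ p ∘ q)) ∘ t(p, q, q)), r(p, k) ∘ t(k, k, p) ∘ (k ∘ p) ∘ (q ∘ r((p ∘ p) ∘ m, p)) ∘ m)  →  r(s(m ∘ p ∘ r(k, q) ∘ r(m, k) ∘ s(p ∘ q) ∘ t(p, q, q)), k ∘ m ∘ p ∘ q ∘ r(m ∘ p, p) ∘ r(p, k) ∘ t(k, k, p))
Order the arguments:  k ∘ m ∘ p ∘ q ∘ r(s(m ∘ p ∘ r(k, q) ∘ r(m, k) ∘ s(p ∘ q) ∘ t(p, q, q)), k ∘ m ∘ p ∘ q ∘ r(m ∘ p, p) ∘ r(p, k) ∘ t(k, k, p))
Rebuild:  s(k ∘ m ∘ p ∘ q ∘ r(s(m ∘ p ∘ r(k, q) ∘ r(m, k) ∘ s(p ∘ q) ∘ t(p, q, q)), k ∘ m ∘ p ∘ q ∘ r(m ∘ p, p) ∘ r(p, k) ∘ t(k, k, p)))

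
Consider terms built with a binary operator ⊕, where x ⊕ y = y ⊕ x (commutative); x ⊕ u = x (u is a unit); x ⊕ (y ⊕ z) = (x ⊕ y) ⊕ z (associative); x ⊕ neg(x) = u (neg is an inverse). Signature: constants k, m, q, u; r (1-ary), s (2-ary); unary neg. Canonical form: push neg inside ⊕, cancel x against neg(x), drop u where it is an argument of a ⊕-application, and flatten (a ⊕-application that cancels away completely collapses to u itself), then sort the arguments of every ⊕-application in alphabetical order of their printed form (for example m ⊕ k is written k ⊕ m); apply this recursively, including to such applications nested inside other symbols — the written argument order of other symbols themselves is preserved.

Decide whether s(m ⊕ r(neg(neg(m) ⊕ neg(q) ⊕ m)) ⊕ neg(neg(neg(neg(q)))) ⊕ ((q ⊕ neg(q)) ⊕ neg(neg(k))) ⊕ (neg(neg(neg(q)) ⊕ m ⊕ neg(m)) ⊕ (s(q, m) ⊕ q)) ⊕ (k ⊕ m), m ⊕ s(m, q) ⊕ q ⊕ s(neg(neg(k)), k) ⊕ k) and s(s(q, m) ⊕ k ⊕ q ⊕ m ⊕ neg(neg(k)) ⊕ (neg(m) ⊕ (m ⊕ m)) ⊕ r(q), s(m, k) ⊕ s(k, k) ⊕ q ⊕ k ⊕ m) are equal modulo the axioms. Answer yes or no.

Answer: no — s(k ⊕ k ⊕ m ⊕ m ⊕ q ⊕ r(q) ⊕ s(q, m), k ⊕ m ⊕ q ⊕ s(k, k) ⊕ s(m, q)) vs s(k ⊕ k ⊕ m ⊕ m ⊕ q ⊕ r(q) ⊕ s(q, m), k ⊕ m ⊕ q ⊕ s(k, k) ⊕ s(m, k))

Derivation:
Left:  s(m ⊕ r(neg(neg(m) ⊕ neg(q) ⊕ m)) ⊕ neg(neg(neg(neg(q)))) ⊕ ((q ⊕ neg(q)) ⊕ neg(neg(k))) ⊕ (neg(neg(neg(q)) ⊕ m ⊕ neg(m)) ⊕ (s(q, m) ⊕ q)) ⊕ (k ⊕ m), m ⊕ s(m, q) ⊕ q ⊕ s(neg(neg(k)), k) ⊕ k)
  Focus inside:  m ⊕ r(neg(neg(m) ⊕ neg(q) ⊕ m)) ⊕ neg(neg(neg(neg(q)))) ⊕ ((q ⊕ neg(q)) ⊕ neg(neg(k))) ⊕ (neg(neg(neg(q)) ⊕ m ⊕ neg(m)) ⊕ (s(q, m) ⊕ q)) ⊕ (k ⊕ m)
  Push neg inside:  distribute neg over ⊕ and collapse double neg
  Combine occurrences:  m ⊕ m ⊕ r(q) ⊕ q ⊕ k ⊕ k ⊕ s(q, m)
  Sort:  k ⊕ k ⊕ m ⊕ m ⊕ q ⊕ r(q) ⊕ s(q, m)
  Rebuild:  s(k ⊕ k ⊕ m ⊕ m ⊕ q ⊕ r(q) ⊕ s(q, m), k ⊕ m ⊕ q ⊕ s(k, k) ⊕ s(m, q))
Right:  s(s(q, m) ⊕ k ⊕ q ⊕ m ⊕ neg(neg(k)) ⊕ (neg(m) ⊕ (m ⊕ m)) ⊕ r(q), s(m, k) ⊕ s(k, k) ⊕ q ⊕ k ⊕ m)
  Focus inside:  s(q, m) ⊕ k ⊕ q ⊕ m ⊕ neg(neg(k)) ⊕ (neg(m) ⊕ (m ⊕ m)) ⊕ r(q)
  Push neg inside:  distribute neg over ⊕ and collapse double neg
  Combine occurrences:  s(q, m) ⊕ k ⊕ k ⊕ q ⊕ m ⊕ m ⊕ r(q)
  Order the arguments:  k ⊕ k ⊕ m ⊕ m ⊕ q ⊕ r(q) ⊕ s(q, m)
  Rebuild:  s(k ⊕ k ⊕ m ⊕ m ⊕ q ⊕ r(q) ⊕ s(q, m), k ⊕ m ⊕ q ⊕ s(k, k) ⊕ s(m, k))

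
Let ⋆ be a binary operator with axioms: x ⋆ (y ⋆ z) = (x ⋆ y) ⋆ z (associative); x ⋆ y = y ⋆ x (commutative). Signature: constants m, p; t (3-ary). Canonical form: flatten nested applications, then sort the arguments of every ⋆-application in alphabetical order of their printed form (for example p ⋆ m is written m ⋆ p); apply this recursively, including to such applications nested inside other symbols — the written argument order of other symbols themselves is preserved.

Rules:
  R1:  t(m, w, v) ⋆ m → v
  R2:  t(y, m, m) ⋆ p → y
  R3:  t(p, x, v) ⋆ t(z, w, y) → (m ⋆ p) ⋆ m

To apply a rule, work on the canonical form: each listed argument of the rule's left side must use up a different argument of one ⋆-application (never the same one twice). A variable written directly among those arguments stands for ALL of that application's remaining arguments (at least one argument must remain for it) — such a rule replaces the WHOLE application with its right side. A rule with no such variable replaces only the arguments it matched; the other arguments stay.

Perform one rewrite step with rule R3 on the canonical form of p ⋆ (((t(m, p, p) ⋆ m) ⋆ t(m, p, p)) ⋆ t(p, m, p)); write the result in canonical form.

Answer: m ⋆ m ⋆ m ⋆ p ⋆ p ⋆ t(m, p, p)

Derivation:
Canonical form:  m ⋆ p ⋆ t(m, p, p) ⋆ t(m, p, p) ⋆ t(p, m, p)
R3 matches:  uses t(m, p, p), t(p, m, p);  v := p, w := p, x := m, y := p, z := m
Result:  m ⋆ m ⋆ m ⋆ p ⋆ p ⋆ t(m, p, p)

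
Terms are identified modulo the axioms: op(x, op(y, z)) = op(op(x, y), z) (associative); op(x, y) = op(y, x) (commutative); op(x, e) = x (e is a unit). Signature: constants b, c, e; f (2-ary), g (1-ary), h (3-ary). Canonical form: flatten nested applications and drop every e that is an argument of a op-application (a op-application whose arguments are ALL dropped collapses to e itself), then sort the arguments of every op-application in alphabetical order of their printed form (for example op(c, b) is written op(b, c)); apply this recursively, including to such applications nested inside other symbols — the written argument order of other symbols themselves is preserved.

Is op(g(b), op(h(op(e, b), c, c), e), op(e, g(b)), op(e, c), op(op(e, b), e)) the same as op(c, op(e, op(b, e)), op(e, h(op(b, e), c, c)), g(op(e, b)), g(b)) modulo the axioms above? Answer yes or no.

Left:  op(g(b), op(h(op(e, b), c, c), e), op(e, g(b)), op(e, c), op(op(e, b), e))
  Flatten:  op(g(b), h(op(e, b), c, c), e, e, g(b), e, c, e, b, e)
  Inside:  h(op(e, b), c, c)  →  h(b, c, c)
  Drop the unit:  drop e (×5)
  Sort arguments:  op(b, c, g(b), g(b), h(b, c, c))
Right:  op(c, op(e, op(b, e)), op(e, h(op(b, e), c, c)), g(op(e, b)), g(b))
  Merge nested applications:  op(c, e, b, e, e, h(op(b, e), c, c), g(op(e, b)), g(b))
  Inside:  h(op(b, e), c, c)  →  h(b, c, c)
  Simplify inside:  g(op(e, b))  →  g(b)
  Unit:  drop e (×3)
  Sort arguments:  op(b, c, g(b), g(b), h(b, c, c))

Answer: yes — both canonical forms are op(b, c, g(b), g(b), h(b, c, c))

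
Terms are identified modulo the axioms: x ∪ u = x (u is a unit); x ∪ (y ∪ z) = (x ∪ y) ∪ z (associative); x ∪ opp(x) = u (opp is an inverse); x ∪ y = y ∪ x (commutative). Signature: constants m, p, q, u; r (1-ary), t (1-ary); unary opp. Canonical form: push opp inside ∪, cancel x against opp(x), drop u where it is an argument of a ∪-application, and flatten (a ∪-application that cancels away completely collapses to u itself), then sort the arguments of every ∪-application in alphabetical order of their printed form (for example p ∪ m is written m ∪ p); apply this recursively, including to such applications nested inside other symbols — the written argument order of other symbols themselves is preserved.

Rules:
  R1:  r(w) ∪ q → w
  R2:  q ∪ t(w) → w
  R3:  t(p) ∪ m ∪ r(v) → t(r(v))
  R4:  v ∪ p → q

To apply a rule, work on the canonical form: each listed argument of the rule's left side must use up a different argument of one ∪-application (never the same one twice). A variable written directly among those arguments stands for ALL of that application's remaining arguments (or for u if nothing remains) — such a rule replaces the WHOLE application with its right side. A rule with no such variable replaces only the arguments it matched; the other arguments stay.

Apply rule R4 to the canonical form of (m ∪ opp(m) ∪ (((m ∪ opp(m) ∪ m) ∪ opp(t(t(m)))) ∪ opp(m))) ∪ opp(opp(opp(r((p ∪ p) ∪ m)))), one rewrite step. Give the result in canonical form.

Answer: opp(r(q)) ∪ opp(t(t(m)))

Derivation:
Canonical form:  opp(r(m ∪ p ∪ p)) ∪ opp(t(t(m)))
Apply R4:  consuming p;  v := m ∪ p
Every leftover argument binds to the variable; the entire application is replaced.
Giving:  opp(r(q)) ∪ opp(t(t(m)))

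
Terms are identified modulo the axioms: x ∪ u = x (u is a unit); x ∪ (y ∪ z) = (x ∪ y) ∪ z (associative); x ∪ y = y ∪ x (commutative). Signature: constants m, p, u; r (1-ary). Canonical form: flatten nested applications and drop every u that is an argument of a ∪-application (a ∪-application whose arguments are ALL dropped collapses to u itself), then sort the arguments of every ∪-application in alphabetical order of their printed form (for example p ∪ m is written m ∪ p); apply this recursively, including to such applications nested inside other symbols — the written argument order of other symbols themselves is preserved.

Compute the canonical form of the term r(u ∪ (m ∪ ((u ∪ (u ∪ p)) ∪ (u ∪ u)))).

Answer: r(m ∪ p)

Derivation:
Work inside:  u ∪ (m ∪ ((u ∪ (u ∪ p)) ∪ (u ∪ u)))
Flatten:  u ∪ m ∪ u ∪ u ∪ p ∪ u ∪ u
Unit:  drop u (×5)
Sort:  m ∪ p
Put back:  r(m ∪ p)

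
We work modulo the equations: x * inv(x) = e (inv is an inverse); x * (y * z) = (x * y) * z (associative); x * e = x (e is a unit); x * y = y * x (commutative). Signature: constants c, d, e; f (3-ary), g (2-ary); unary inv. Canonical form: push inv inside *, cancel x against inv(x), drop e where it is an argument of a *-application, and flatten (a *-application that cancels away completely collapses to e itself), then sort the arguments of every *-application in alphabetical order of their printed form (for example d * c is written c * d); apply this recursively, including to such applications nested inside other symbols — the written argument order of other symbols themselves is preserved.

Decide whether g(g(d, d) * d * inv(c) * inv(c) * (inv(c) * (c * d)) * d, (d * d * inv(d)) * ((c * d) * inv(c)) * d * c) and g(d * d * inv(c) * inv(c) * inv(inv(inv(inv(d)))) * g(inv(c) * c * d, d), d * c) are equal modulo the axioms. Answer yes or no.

Left:  g(g(d, d) * d * inv(c) * inv(c) * (inv(c) * (c * d)) * d, (d * d * inv(d)) * ((c * d) * inv(c)) * d * c)
  Work inside:  g(d, d) * d * inv(c) * inv(c) * (inv(c) * (c * d)) * d
  Combine occurrences:  g(d, d) * d * d * d * inv(c) * inv(c)
  Sort:  d * d * d * g(d, d) * inv(c) * inv(c)
  Reassemble:  g(d * d * d * g(d, d) * inv(c) * inv(c), c * d * d * d)
Right:  g(d * d * inv(c) * inv(c) * inv(inv(inv(inv(d)))) * g(inv(c) * c * d, d), d * c)
  Focus inside:  d * d * inv(c) * inv(c) * inv(inv(inv(inv(d)))) * g(inv(c) * c * d, d)
  Push inv inside:  distribute inv over * and collapse double inv
  Collect terms:  d * d * d * inv(c) * inv(c) * g(d, d)
  Sort arguments:  d * d * d * g(d, d) * inv(c) * inv(c)
  Rebuild:  g(d * d * d * g(d, d) * inv(c) * inv(c), c * d)

Answer: no — g(d * d * d * g(d, d) * inv(c) * inv(c), c * d * d * d) vs g(d * d * d * g(d, d) * inv(c) * inv(c), c * d)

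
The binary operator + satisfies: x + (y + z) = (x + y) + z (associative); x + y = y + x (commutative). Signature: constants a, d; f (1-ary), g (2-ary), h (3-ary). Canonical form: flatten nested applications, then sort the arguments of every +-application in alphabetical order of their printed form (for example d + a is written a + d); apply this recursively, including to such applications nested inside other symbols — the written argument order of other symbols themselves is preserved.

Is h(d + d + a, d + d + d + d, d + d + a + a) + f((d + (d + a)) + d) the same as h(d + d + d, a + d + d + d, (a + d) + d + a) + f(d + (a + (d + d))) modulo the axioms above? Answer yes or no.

Answer: no — f(a + d + d + d) + h(a + d + d, d + d + d + d, a + a + d + d) vs f(a + d + d + d) + h(d + d + d, a + d + d + d, a + a + d + d)

Derivation:
Left:  h(d + d + a, d + d + d + d, d + d + a + a) + f((d + (d + a)) + d)
  Simplify inside:  h(d + d + a, d + d + d + d, d + d + a + a)  →  h(a + d + d, d + d + d + d, a + a + d + d)
  Canonicalize subterm:  f((d + (d + a)) + d)  →  f(a + d + d + d)
  Order the arguments:  f(a + d + d + d) + h(a + d + d, d + d + d + d, a + a + d + d)
Right:  h(d + d + d, a + d + d + d, (a + d) + d + a) + f(d + (a + (d + d)))
  Inside:  h(d + d + d, a + d + d + d, (a + d) + d + a)  →  h(d + d + d, a + d + d + d, a + a + d + d)
  Canonicalize subterm:  f(d + (a + (d + d)))  →  f(a + d + d + d)
  Sort:  f(a + d + d + d) + h(d + d + d, a + d + d + d, a + a + d + d)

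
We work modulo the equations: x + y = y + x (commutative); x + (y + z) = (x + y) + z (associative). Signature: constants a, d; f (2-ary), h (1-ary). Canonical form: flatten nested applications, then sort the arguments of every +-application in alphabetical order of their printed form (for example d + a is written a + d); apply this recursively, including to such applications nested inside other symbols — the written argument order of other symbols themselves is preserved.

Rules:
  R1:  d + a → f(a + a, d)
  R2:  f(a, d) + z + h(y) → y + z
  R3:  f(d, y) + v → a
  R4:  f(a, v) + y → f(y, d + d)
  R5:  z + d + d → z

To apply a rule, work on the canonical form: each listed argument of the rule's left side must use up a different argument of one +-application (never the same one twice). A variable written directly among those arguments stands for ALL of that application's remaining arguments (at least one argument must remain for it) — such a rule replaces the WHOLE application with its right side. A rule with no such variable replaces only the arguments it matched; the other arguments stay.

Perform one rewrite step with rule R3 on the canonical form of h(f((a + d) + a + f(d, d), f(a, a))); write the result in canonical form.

Canonical form:  h(f(a + a + d + f(d, d), f(a, a)))
Match R3:  consume f(d, d);  v := a + a + d, y := d
The extension variable absorbs all remaining arguments, so the whole application is rewritten.
Giving:  h(f(a, f(a, a)))

Answer: h(f(a, f(a, a)))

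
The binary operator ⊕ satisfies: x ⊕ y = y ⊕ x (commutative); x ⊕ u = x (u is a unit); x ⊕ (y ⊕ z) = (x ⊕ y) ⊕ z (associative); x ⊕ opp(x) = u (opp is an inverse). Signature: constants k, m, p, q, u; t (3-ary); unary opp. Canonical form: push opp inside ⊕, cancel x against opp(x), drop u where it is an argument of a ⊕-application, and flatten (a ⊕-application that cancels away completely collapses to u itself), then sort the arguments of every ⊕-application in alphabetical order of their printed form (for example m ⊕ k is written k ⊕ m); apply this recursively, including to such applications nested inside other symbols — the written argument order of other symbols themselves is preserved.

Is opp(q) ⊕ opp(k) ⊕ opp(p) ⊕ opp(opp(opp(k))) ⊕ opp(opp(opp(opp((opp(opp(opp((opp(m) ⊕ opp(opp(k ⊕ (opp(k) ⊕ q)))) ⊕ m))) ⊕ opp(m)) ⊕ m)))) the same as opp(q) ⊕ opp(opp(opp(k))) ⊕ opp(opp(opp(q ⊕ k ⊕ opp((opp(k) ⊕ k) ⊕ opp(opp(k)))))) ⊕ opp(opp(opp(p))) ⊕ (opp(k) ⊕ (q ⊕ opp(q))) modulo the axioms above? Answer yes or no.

Answer: yes — both canonical forms are opp(k) ⊕ opp(k) ⊕ opp(p) ⊕ opp(q) ⊕ opp(q)

Derivation:
Left:  opp(q) ⊕ opp(k) ⊕ opp(p) ⊕ opp(opp(opp(k))) ⊕ opp(opp(opp(opp((opp(opp(opp((opp(m) ⊕ opp(opp(k ⊕ (opp(k) ⊕ q)))) ⊕ m))) ⊕ opp(m)) ⊕ m))))
  Push opp inside:  distribute opp over ⊕ and collapse double opp
  Cancel:  m cancels
  Combine occurrences:  opp(q) ⊕ opp(q) ⊕ opp(k) ⊕ opp(k) ⊕ opp(p)
  Sort:  opp(k) ⊕ opp(k) ⊕ opp(p) ⊕ opp(q) ⊕ opp(q)
Right:  opp(q) ⊕ opp(opp(opp(k))) ⊕ opp(opp(opp(q ⊕ k ⊕ opp((opp(k) ⊕ k) ⊕ opp(opp(k)))))) ⊕ opp(opp(opp(p))) ⊕ (opp(k) ⊕ (q ⊕ opp(q)))
  Push opp inside:  distribute opp over ⊕ and collapse double opp
  Collect terms:  opp(q) ⊕ opp(q) ⊕ opp(k) ⊕ opp(k) ⊕ opp(p)
  Order the arguments:  opp(k) ⊕ opp(k) ⊕ opp(p) ⊕ opp(q) ⊕ opp(q)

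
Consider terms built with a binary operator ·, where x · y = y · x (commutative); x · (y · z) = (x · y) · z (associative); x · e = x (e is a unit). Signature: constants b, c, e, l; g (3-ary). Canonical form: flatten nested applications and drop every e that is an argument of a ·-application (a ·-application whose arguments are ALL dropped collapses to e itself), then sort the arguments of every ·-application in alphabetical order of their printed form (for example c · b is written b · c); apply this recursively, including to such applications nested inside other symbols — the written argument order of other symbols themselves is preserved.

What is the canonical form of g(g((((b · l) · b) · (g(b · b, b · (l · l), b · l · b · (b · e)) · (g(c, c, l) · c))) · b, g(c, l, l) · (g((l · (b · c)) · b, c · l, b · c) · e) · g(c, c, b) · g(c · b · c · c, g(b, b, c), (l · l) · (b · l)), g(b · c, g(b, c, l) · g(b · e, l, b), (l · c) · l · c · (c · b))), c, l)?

Work inside:  g(c, l, l) · (g((l · (b · c)) · b, c · l, b · c) · e) · g(c, c, b) · g(c · b · c · c, g(b, b, c), (l · l) · (b · l))
Un-nest:  g(c, l, l) · g((l · (b · c)) · b, c · l, b · c) · e · g(c, c, b) · g(c · b · c · c, g(b, b, c), (l · l) · (b · l))
Inside:  g((l · (b · c)) · b, c · l, b · c)  →  g(b · b · c · l, c · l, b · c)
Canonicalize subterm:  g(c · b · c · c, g(b, b, c), (l · l) · (b · l))  →  g(b · c · c · c, g(b, b, c), b · l · l · l)
Drop the unit:  drop e
Order the arguments:  g(b · b · c · l, c · l, b · c) · g(b · c · c · c, g(b, b, c), b · l · l · l) · g(c, c, b) · g(c, l, l)
Put back:  g(g(b · b · b · c · g(b · b, b · l · l, b · b · b · l) · g(c, c, l) · l, g(b · b · c · l, c · l, b · c) · g(b · c · c · c, g(b, b, c), b · l · l · l) · g(c, c, b) · g(c, l, l), g(b · c, g(b, c, l) · g(b, l, b), b · c · c · c · l · l)), c, l)

Answer: g(g(b · b · b · c · g(b · b, b · l · l, b · b · b · l) · g(c, c, l) · l, g(b · b · c · l, c · l, b · c) · g(b · c · c · c, g(b, b, c), b · l · l · l) · g(c, c, b) · g(c, l, l), g(b · c, g(b, c, l) · g(b, l, b), b · c · c · c · l · l)), c, l)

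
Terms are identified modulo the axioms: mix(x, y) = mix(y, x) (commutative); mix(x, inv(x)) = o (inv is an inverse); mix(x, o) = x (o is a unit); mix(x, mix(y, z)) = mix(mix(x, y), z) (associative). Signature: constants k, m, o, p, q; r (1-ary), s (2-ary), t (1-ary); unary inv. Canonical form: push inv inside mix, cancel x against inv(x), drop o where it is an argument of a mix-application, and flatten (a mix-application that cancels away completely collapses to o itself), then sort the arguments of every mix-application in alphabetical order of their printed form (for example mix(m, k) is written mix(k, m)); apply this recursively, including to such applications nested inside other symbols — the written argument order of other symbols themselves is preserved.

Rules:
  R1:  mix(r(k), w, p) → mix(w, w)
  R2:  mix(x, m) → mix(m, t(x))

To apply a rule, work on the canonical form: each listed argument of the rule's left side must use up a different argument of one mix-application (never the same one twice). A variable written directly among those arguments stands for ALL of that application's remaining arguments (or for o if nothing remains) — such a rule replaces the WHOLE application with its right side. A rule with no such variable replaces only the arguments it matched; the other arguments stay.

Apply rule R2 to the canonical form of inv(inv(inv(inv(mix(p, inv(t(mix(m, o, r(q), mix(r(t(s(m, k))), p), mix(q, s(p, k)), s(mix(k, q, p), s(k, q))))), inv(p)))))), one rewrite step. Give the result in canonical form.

Answer: inv(t(mix(m, t(mix(p, q, r(q), r(t(s(m, k))), s(mix(k, p, q), s(k, q)), s(p, k))))))

Derivation:
Canonical form:  inv(t(mix(m, p, q, r(q), r(t(s(m, k))), s(mix(k, p, q), s(k, q)), s(p, k))))
Match R2:  consume m;  x := mix(p, q, r(q), r(t(s(m, k))), s(mix(k, p, q), s(k, q)), s(p, k))
Every leftover argument binds to the variable; the entire application is replaced.
Giving:  inv(t(mix(m, t(mix(p, q, r(q), r(t(s(m, k))), s(mix(k, p, q), s(k, q)), s(p, k))))))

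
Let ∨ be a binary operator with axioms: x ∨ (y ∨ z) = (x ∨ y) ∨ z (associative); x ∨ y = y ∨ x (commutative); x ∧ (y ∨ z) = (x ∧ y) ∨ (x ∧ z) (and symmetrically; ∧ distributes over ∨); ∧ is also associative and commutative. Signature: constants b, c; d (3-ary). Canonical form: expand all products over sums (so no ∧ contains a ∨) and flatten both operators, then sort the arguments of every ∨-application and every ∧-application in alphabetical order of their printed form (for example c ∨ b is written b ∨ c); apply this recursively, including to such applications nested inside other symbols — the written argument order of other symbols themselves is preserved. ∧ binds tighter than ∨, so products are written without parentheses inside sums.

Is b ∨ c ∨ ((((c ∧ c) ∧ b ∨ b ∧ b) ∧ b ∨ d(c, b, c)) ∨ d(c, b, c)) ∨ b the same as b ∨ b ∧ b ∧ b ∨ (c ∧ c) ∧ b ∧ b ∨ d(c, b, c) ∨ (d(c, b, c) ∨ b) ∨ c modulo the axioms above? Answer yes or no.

Answer: yes — both canonical forms are b ∨ b ∨ b ∧ b ∧ b ∨ b ∧ b ∧ c ∧ c ∨ c ∨ d(c, b, c) ∨ d(c, b, c)

Derivation:
Left:  b ∨ c ∨ ((((c ∧ c) ∧ b ∨ b ∧ b) ∧ b ∨ d(c, b, c)) ∨ d(c, b, c)) ∨ b
  Distribute:  b ∨ c ∨ b ∧ b ∧ c ∧ c ∨ b ∧ b ∧ b ∨ d(c, b, c) ∨ d(c, b, c) ∨ b
  Sort arguments:  b ∨ b ∨ b ∧ b ∧ b ∨ b ∧ b ∧ c ∧ c ∨ c ∨ d(c, b, c) ∨ d(c, b, c)
Right:  b ∨ b ∧ b ∧ b ∨ (c ∧ c) ∧ b ∧ b ∨ d(c, b, c) ∨ (d(c, b, c) ∨ b) ∨ c
  Merge nested applications:  b ∨ b ∧ b ∧ b ∨ b ∧ b ∧ c ∧ c ∨ d(c, b, c) ∨ d(c, b, c) ∨ b ∨ c
  Sort arguments:  b ∨ b ∨ b ∧ b ∧ b ∨ b ∧ b ∧ c ∧ c ∨ c ∨ d(c, b, c) ∨ d(c, b, c)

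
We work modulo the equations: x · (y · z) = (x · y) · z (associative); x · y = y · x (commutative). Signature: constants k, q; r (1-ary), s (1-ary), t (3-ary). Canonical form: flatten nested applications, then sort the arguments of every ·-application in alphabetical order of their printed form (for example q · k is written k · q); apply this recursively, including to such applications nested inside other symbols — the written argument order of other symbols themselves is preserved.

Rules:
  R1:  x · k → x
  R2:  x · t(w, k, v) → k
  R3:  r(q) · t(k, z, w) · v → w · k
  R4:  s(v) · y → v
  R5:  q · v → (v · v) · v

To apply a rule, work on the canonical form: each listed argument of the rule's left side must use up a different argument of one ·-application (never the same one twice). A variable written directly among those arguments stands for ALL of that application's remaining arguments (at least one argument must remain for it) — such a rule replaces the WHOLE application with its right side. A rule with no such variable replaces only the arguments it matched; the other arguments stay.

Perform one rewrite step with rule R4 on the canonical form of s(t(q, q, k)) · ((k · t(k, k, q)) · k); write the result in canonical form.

Canonical form:  k · k · s(t(q, q, k)) · t(k, k, q)
Match R4:  consume s(t(q, q, k));  v := t(q, q, k), y := k · k · t(k, k, q)
The variable takes the whole remainder — replace the entire application.
Giving:  t(q, q, k)

Answer: t(q, q, k)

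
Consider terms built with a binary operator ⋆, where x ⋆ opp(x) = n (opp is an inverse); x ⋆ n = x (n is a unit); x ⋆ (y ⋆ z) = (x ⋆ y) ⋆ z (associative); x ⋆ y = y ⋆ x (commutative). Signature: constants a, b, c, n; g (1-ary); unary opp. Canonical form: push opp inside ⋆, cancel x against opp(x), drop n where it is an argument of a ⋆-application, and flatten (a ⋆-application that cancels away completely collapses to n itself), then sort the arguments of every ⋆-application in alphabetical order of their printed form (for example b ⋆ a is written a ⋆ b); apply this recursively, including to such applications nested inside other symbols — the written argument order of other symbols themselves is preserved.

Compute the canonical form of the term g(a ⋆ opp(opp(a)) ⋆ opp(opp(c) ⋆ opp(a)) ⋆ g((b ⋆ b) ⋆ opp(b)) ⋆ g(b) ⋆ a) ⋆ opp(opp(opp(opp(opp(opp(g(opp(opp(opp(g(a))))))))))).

Push opp inside:  distribute opp over ⋆ and collapse double opp
Collect terms:  g(a ⋆ a ⋆ a ⋆ a ⋆ c ⋆ g(b) ⋆ g(b)) ⋆ g(opp(g(a)))

Answer: g(a ⋆ a ⋆ a ⋆ a ⋆ c ⋆ g(b) ⋆ g(b)) ⋆ g(opp(g(a)))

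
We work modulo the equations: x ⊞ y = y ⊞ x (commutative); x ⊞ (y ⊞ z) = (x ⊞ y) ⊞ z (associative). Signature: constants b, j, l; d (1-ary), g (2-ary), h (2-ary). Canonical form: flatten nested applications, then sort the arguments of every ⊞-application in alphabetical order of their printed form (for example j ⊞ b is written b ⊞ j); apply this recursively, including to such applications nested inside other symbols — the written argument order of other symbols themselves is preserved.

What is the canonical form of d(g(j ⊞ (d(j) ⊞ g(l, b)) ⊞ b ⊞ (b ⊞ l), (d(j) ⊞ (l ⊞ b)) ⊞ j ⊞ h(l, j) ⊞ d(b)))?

Focus inside:  (d(j) ⊞ (l ⊞ b)) ⊞ j ⊞ h(l, j) ⊞ d(b)
Merge nested applications:  d(j) ⊞ l ⊞ b ⊞ j ⊞ h(l, j) ⊞ d(b)
Sort:  b ⊞ d(b) ⊞ d(j) ⊞ h(l, j) ⊞ j ⊞ l
Rebuild:  d(g(b ⊞ b ⊞ d(j) ⊞ g(l, b) ⊞ j ⊞ l, b ⊞ d(b) ⊞ d(j) ⊞ h(l, j) ⊞ j ⊞ l))

Answer: d(g(b ⊞ b ⊞ d(j) ⊞ g(l, b) ⊞ j ⊞ l, b ⊞ d(b) ⊞ d(j) ⊞ h(l, j) ⊞ j ⊞ l))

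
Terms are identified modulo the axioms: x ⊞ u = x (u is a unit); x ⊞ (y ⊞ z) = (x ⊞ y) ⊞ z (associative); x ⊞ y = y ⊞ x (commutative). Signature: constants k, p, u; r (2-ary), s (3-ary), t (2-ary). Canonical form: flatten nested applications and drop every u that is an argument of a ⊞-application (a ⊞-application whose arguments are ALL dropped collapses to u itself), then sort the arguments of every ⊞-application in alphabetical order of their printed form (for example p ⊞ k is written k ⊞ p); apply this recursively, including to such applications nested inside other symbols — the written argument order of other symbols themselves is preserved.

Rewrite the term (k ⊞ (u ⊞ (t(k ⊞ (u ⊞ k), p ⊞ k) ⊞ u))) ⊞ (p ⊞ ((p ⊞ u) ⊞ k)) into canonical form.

Merge nested applications:  k ⊞ u ⊞ t(k ⊞ (u ⊞ k), p ⊞ k) ⊞ u ⊞ p ⊞ p ⊞ u ⊞ k
Simplify inside:  t(k ⊞ (u ⊞ k), p ⊞ k)  →  t(k ⊞ k, k ⊞ p)
Drop the unit:  drop u (×3)
Order the arguments:  k ⊞ k ⊞ p ⊞ p ⊞ t(k ⊞ k, k ⊞ p)

Answer: k ⊞ k ⊞ p ⊞ p ⊞ t(k ⊞ k, k ⊞ p)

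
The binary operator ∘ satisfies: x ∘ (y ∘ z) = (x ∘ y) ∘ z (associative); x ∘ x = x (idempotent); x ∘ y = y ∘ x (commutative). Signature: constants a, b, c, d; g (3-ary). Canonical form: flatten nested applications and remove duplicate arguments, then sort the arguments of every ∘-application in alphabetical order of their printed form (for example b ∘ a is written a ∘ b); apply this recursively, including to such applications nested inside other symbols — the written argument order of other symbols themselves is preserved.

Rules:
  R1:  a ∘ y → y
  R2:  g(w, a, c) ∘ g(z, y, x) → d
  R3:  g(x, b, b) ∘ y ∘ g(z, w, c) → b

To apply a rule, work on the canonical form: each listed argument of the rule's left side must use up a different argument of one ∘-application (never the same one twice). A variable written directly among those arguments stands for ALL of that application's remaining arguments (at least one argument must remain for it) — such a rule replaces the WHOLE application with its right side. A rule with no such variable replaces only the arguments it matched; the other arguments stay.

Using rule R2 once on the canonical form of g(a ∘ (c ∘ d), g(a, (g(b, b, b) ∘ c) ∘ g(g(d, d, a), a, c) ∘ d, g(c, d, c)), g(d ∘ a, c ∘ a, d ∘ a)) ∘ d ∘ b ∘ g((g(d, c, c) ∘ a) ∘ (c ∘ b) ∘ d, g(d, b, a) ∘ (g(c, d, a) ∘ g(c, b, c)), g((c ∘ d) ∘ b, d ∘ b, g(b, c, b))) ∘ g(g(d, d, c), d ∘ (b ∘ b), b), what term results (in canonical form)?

Answer: b ∘ d ∘ g(a ∘ b ∘ c ∘ d ∘ g(d, c, c), g(c, b, c) ∘ g(c, d, a) ∘ g(d, b, a), g(b ∘ c ∘ d, b ∘ d, g(b, c, b))) ∘ g(a ∘ c ∘ d, g(a, c ∘ d, g(c, d, c)), g(a ∘ d, a ∘ c, a ∘ d)) ∘ g(g(d, d, c), b ∘ d, b)

Derivation:
Canonical form:  b ∘ d ∘ g(a ∘ b ∘ c ∘ d ∘ g(d, c, c), g(c, b, c) ∘ g(c, d, a) ∘ g(d, b, a), g(b ∘ c ∘ d, b ∘ d, g(b, c, b))) ∘ g(a ∘ c ∘ d, g(a, c ∘ d ∘ g(b, b, b) ∘ g(g(d, d, a), a, c), g(c, d, c)), g(a ∘ d, a ∘ c, a ∘ d)) ∘ g(g(d, d, c), b ∘ d, b)
R2 matches:  uses g(b, b, b), g(g(d, d, a), a, c);  w := g(d, d, a), x := b, y := b, z := b
Giving:  b ∘ d ∘ g(a ∘ b ∘ c ∘ d ∘ g(d, c, c), g(c, b, c) ∘ g(c, d, a) ∘ g(d, b, a), g(b ∘ c ∘ d, b ∘ d, g(b, c, b))) ∘ g(a ∘ c ∘ d, g(a, c ∘ d, g(c, d, c)), g(a ∘ d, a ∘ c, a ∘ d)) ∘ g(g(d, d, c), b ∘ d, b)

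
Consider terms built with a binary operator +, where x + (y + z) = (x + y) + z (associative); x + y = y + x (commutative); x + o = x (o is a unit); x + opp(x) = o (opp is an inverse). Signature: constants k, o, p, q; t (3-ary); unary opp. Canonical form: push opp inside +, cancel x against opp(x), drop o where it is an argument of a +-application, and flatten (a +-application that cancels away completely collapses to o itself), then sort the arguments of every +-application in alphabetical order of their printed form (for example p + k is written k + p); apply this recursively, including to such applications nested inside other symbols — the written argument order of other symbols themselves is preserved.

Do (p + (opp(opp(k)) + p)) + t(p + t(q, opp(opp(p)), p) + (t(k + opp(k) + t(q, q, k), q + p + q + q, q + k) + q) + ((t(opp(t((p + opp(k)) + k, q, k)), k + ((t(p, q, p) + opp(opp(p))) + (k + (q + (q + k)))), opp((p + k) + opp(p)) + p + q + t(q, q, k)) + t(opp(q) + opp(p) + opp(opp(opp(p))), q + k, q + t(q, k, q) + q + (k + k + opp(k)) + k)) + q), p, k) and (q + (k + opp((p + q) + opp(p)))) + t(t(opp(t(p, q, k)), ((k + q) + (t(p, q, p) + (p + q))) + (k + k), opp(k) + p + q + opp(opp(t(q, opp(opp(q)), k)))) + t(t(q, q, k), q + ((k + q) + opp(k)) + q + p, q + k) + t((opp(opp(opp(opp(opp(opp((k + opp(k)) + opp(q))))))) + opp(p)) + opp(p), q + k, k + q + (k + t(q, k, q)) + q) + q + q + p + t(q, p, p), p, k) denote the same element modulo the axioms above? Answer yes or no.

Answer: no — k + p + p + t(p + q + q + t(opp(p) + opp(p) + opp(q), k + q, k + k + q + q + t(q, k, q)) + t(opp(t(p, q, k)), k + k + k + p + q + q + t(p, q, p), opp(k) + p + q + t(q, q, k)) + t(q, p, p) + t(t(q, q, k), p + q + q + q, k + q), p, k) vs k + t(p + q + q + t(opp(p) + opp(p) + opp(q), k + q, k + k + q + q + t(q, k, q)) + t(opp(t(p, q, k)), k + k + k + p + q + q + t(p, q, p), opp(k) + p + q + t(q, q, k)) + t(q, p, p) + t(t(q, q, k), p + q + q + q, k + q), p, k)

Derivation:
Left:  (p + (opp(opp(k)) + p)) + t(p + t(q, opp(opp(p)), p) + (t(k + opp(k) + t(q, q, k), q + p + q + q, q + k) + q) + ((t(opp(t((p + opp(k)) + k, q, k)), k + ((t(p, q, p) + opp(opp(p))) + (k + (q + (q + k)))), opp((p + k) + opp(p)) + p + q + t(q, q, k)) + t(opp(q) + opp(p) + opp(opp(opp(p))), q + k, q + t(q, k, q) + q + (k + k + opp(k)) + k)) + q), p, k)
  Push opp inside:  distribute opp over + and collapse double opp
  Combine occurrences:  p + p + k + t(p + q + q + t(opp(p) + opp(p) + opp(q), k + q, k + k + q + q + t(q, k, q)) + t(opp(t(p, q, k)), k + k + k + p + q + q + t(p, q, p), opp(k) + p + q + t(q, q, k)) + t(q, p, p) + t(t(q, q, k), p + q + q + q, k + q), p, k)
  Sort arguments:  k + p + p + t(p + q + q + t(opp(p) + opp(p) + opp(q), k + q, k + k + q + q + t(q, k, q)) + t(opp(t(p, q, k)), k + k + k + p + q + q + t(p, q, p), opp(k) + p + q + t(q, q, k)) + t(q, p, p) + t(t(q, q, k), p + q + q + q, k + q), p, k)
Right:  (q + (k + opp((p + q) + opp(p)))) + t(t(opp(t(p, q, k)), ((k + q) + (t(p, q, p) + (p + q))) + (k + k), opp(k) + p + q + opp(opp(t(q, opp(opp(q)), k)))) + t(t(q, q, k), q + ((k + q) + opp(k)) + q + p, q + k) + t((opp(opp(opp(opp(opp(opp((k + opp(k)) + opp(q))))))) + opp(p)) + opp(p), q + k, k + q + (k + t(q, k, q)) + q) + q + q + p + t(q, p, p), p, k)
  Push opp inside:  distribute opp over + and collapse double opp
  Cancel inverse pairs:  q cancels; p cancels
  Collect:  k + t(p + q + q + t(opp(p) + opp(p) + opp(q), k + q, k + k + q + q + t(q, k, q)) + t(opp(t(p, q, k)), k + k + k + p + q + q + t(p, q, p), opp(k) + p + q + t(q, q, k)) + t(q, p, p) + t(t(q, q, k), p + q + q + q, k + q), p, k)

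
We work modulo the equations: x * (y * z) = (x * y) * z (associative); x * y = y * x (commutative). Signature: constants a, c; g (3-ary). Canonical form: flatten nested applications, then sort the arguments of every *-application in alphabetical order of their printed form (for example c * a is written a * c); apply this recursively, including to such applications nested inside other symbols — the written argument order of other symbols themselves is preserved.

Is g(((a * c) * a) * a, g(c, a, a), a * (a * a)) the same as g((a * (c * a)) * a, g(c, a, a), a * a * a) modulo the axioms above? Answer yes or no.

Answer: yes — both canonical forms are g(a * a * a * c, g(c, a, a), a * a * a)

Derivation:
Left:  g(((a * c) * a) * a, g(c, a, a), a * (a * a))
  Work inside:  ((a * c) * a) * a
  Un-nest:  a * c * a * a
  Sort:  a * a * a * c
  Rebuild:  g(a * a * a * c, g(c, a, a), a * a * a)
Right:  g((a * (c * a)) * a, g(c, a, a), a * a * a)
  Work inside:  (a * (c * a)) * a
  Merge nested applications:  a * c * a * a
  Sort:  a * a * a * c
  Put back:  g(a * a * a * c, g(c, a, a), a * a * a)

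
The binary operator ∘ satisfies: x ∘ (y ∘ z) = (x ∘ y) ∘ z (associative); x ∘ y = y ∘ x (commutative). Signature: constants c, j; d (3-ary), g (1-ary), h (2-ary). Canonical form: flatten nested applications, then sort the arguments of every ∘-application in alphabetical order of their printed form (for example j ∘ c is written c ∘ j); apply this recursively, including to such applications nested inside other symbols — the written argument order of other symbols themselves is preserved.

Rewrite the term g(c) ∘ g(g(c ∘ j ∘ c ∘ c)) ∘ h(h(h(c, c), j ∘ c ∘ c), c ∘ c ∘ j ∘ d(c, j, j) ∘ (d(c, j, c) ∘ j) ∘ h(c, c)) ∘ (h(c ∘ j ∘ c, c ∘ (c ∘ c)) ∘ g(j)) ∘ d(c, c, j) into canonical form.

Answer: d(c, c, j) ∘ g(c) ∘ g(g(c ∘ c ∘ c ∘ j)) ∘ g(j) ∘ h(c ∘ c ∘ j, c ∘ c ∘ c) ∘ h(h(h(c, c), c ∘ c ∘ j), c ∘ c ∘ d(c, j, c) ∘ d(c, j, j) ∘ h(c, c) ∘ j ∘ j)

Derivation:
Merge nested applications:  g(c) ∘ g(g(c ∘ j ∘ c ∘ c)) ∘ h(h(h(c, c), j ∘ c ∘ c), c ∘ c ∘ j ∘ d(c, j, j) ∘ (d(c, j, c) ∘ j) ∘ h(c, c)) ∘ h(c ∘ j ∘ c, c ∘ (c ∘ c)) ∘ g(j) ∘ d(c, c, j)
Simplify inside:  g(g(c ∘ j ∘ c ∘ c))  →  g(g(c ∘ c ∘ c ∘ j))
Simplify inside:  h(h(h(c, c), j ∘ c ∘ c), c ∘ c ∘ j ∘ d(c, j, j) ∘ (d(c, j, c) ∘ j) ∘ h(c, c))  →  h(h(h(c, c), c ∘ c ∘ j), c ∘ c ∘ d(c, j, c) ∘ d(c, j, j) ∘ h(c, c) ∘ j ∘ j)
Canonicalize subterm:  h(c ∘ j ∘ c, c ∘ (c ∘ c))  →  h(c ∘ c ∘ j, c ∘ c ∘ c)
Order the arguments:  d(c, c, j) ∘ g(c) ∘ g(g(c ∘ c ∘ c ∘ j)) ∘ g(j) ∘ h(c ∘ c ∘ j, c ∘ c ∘ c) ∘ h(h(h(c, c), c ∘ c ∘ j), c ∘ c ∘ d(c, j, c) ∘ d(c, j, j) ∘ h(c, c) ∘ j ∘ j)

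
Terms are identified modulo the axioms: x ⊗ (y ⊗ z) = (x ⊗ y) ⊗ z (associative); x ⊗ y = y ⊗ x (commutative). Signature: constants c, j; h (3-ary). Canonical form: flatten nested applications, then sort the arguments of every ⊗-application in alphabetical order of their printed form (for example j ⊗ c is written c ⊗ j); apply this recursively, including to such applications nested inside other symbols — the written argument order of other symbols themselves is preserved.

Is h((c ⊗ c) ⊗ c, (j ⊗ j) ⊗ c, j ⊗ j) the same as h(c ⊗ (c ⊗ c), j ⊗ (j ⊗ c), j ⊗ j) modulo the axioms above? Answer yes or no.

Answer: yes — both canonical forms are h(c ⊗ c ⊗ c, c ⊗ j ⊗ j, j ⊗ j)

Derivation:
Left:  h((c ⊗ c) ⊗ c, (j ⊗ j) ⊗ c, j ⊗ j)
  Focus inside:  (j ⊗ j) ⊗ c
  Merge nested applications:  j ⊗ j ⊗ c
  Sort arguments:  c ⊗ j ⊗ j
  Rebuild:  h(c ⊗ c ⊗ c, c ⊗ j ⊗ j, j ⊗ j)
Right:  h(c ⊗ (c ⊗ c), j ⊗ (j ⊗ c), j ⊗ j)
  Descend into:  j ⊗ (j ⊗ c)
  Merge nested applications:  j ⊗ j ⊗ c
  Sort:  c ⊗ j ⊗ j
  Rebuild:  h(c ⊗ c ⊗ c, c ⊗ j ⊗ j, j ⊗ j)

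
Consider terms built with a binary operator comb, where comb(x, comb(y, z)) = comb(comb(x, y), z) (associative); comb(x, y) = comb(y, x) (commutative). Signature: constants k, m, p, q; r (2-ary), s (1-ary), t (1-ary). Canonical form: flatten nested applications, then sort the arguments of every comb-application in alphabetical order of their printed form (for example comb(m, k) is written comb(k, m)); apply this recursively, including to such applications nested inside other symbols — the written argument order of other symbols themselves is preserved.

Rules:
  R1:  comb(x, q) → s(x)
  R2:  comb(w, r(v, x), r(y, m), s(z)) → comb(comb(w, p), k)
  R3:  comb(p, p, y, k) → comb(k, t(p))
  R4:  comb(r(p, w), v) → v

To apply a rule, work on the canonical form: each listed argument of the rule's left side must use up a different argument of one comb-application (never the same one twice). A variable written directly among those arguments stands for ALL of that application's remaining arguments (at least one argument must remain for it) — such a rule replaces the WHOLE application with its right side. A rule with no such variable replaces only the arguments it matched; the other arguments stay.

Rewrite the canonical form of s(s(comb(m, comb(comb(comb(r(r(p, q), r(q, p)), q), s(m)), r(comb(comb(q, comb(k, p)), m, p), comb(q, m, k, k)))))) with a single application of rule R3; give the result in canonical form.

Answer: s(s(comb(m, q, r(comb(k, t(p)), comb(k, k, m, q)), r(r(p, q), r(q, p)), s(m))))

Derivation:
Canonical form:  s(s(comb(m, q, r(comb(k, m, p, p, q), comb(k, k, m, q)), r(r(p, q), r(q, p)), s(m))))
Apply R3:  consuming k, p, p;  y := comb(m, q)
The extension variable absorbs all remaining arguments, so the whole application is rewritten.
Giving:  s(s(comb(m, q, r(comb(k, t(p)), comb(k, k, m, q)), r(r(p, q), r(q, p)), s(m))))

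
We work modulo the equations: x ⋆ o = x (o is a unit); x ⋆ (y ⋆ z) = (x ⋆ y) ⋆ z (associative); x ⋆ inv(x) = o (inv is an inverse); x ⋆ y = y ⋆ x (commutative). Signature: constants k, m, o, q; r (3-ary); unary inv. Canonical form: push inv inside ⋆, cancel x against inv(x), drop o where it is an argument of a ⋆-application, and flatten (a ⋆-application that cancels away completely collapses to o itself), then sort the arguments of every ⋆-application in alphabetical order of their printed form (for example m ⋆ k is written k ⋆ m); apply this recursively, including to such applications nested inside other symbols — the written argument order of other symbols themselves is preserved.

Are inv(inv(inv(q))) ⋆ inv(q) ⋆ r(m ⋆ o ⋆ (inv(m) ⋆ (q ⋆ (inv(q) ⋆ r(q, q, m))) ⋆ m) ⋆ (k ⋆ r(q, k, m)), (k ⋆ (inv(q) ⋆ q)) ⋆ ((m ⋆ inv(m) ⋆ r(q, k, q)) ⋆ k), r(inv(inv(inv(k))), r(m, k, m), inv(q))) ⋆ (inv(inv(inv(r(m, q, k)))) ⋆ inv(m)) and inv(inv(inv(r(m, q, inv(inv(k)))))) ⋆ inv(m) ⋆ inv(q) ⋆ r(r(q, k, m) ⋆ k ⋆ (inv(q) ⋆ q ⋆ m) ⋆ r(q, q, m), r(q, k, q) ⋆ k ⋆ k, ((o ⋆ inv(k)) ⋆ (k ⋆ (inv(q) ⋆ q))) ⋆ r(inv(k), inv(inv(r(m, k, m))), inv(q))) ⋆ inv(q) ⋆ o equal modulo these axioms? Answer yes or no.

Answer: yes — both canonical forms are inv(m) ⋆ inv(q) ⋆ inv(q) ⋆ inv(r(m, q, k)) ⋆ r(k ⋆ m ⋆ r(q, k, m) ⋆ r(q, q, m), k ⋆ k ⋆ r(q, k, q), r(inv(k), r(m, k, m), inv(q)))

Derivation:
Left:  inv(inv(inv(q))) ⋆ inv(q) ⋆ r(m ⋆ o ⋆ (inv(m) ⋆ (q ⋆ (inv(q) ⋆ r(q, q, m))) ⋆ m) ⋆ (k ⋆ r(q, k, m)), (k ⋆ (inv(q) ⋆ q)) ⋆ ((m ⋆ inv(m) ⋆ r(q, k, q)) ⋆ k), r(inv(inv(inv(k))), r(m, k, m), inv(q))) ⋆ (inv(inv(inv(r(m, q, k)))) ⋆ inv(m))
  Push inv inside:  distribute inv over ⋆ and collapse double inv
  Combine occurrences:  inv(q) ⋆ inv(q) ⋆ r(k ⋆ m ⋆ r(q, k, m) ⋆ r(q, q, m), k ⋆ k ⋆ r(q, k, q), r(inv(k), r(m, k, m), inv(q))) ⋆ inv(r(m, q, k)) ⋆ inv(m)
  Sort arguments:  inv(m) ⋆ inv(q) ⋆ inv(q) ⋆ inv(r(m, q, k)) ⋆ r(k ⋆ m ⋆ r(q, k, m) ⋆ r(q, q, m), k ⋆ k ⋆ r(q, k, q), r(inv(k), r(m, k, m), inv(q)))
Right:  inv(inv(inv(r(m, q, inv(inv(k)))))) ⋆ inv(m) ⋆ inv(q) ⋆ r(r(q, k, m) ⋆ k ⋆ (inv(q) ⋆ q ⋆ m) ⋆ r(q, q, m), r(q, k, q) ⋆ k ⋆ k, ((o ⋆ inv(k)) ⋆ (k ⋆ (inv(q) ⋆ q))) ⋆ r(inv(k), inv(inv(r(m, k, m))), inv(q))) ⋆ inv(q) ⋆ o
  Push inv inside:  distribute inv over ⋆ and collapse double inv
  Combine occurrences:  inv(r(m, q, k)) ⋆ inv(m) ⋆ inv(q) ⋆ inv(q) ⋆ r(k ⋆ m ⋆ r(q, k, m) ⋆ r(q, q, m), k ⋆ k ⋆ r(q, k, q), r(inv(k), r(m, k, m), inv(q)))
  Order the arguments:  inv(m) ⋆ inv(q) ⋆ inv(q) ⋆ inv(r(m, q, k)) ⋆ r(k ⋆ m ⋆ r(q, k, m) ⋆ r(q, q, m), k ⋆ k ⋆ r(q, k, q), r(inv(k), r(m, k, m), inv(q)))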